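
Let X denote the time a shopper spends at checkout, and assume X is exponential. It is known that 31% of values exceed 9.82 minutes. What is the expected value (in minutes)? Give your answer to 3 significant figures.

8.38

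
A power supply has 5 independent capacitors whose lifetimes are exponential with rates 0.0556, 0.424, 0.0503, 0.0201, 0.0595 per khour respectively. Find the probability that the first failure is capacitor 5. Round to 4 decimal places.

0.0976

The time to first failure is exponential with rate Σλ = 0.0556 + 0.424 + 0.0503 + 0.0201 + 0.0595 = 0.6095.
P(capacitor 5 first) = λ_5/Σλ = 0.0595/0.6095 ≈ 0.0976.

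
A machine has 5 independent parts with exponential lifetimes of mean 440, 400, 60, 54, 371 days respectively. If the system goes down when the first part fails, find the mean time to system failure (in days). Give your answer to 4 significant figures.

23.44

The first failure time is exponential with rate Σλ_i = 1/440 + 1/400 + 1/60 + 1/54 + 1/371 = 0.0426533 per day.
E[min] = 1/Σλ = 1/0.0426533 = 23.4448 days.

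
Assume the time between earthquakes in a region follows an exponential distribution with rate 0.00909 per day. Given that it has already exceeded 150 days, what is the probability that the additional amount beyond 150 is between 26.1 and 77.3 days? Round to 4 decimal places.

0.2935

Memoryless: the residual past 150 is again Exp(λ).
P(26.1 < residual < 77.3) = e^(−λ·26.1) − e^(−λ·77.3) = 0.78879 − 0.49527 ≈ 0.2935.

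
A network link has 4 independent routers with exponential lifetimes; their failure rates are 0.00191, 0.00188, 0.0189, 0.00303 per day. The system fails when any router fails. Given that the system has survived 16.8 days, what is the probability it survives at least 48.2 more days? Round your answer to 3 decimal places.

0.289

Time to first failure ~ Exp(Σλ) with Σλ = 0.02572.
By memorylessness, P(T > 16.8+48.2 | T > 16.8) = P(T > 48.2) = e^(−0.02572·48.2) ≈ 0.289.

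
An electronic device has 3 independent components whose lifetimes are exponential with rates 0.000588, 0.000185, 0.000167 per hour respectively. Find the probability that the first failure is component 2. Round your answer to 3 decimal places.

0.197

The time to first failure is exponential with rate Σλ = 0.000588 + 0.000185 + 0.000167 = 0.00094.
P(component 2 first) = λ_2/Σλ = 0.000185/0.00094 ≈ 0.197.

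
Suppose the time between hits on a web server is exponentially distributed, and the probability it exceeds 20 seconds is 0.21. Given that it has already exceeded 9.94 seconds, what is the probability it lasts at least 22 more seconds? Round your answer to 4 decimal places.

From e^(−λ·20) = 0.21, λ = −ln(0.21)/20 = 0.0780324.
Memoryless: P(X > 9.94+22 | X > 9.94) = P(X > 22) = e^(−0.0780324·22) ≈ 0.1797.

0.1797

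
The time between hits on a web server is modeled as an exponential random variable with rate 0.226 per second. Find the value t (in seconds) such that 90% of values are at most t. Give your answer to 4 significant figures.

10.19

Set 1 − e^(−λt) = 0.9, so t = −ln(0.1)/λ = 2.3026/0.226 ≈ 10.1884 seconds.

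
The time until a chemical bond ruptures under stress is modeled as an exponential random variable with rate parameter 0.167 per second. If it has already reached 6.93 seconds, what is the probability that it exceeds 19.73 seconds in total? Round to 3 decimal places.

0.118

By the memoryless property, P(X > 6.93+12.8 | X > 6.93) = P(X > 12.8).
P(X > 12.8) = e^(−2.1376) ≈ 0.118.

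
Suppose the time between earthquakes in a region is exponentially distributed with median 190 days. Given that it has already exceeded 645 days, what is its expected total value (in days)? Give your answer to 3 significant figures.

919

For an exponential, median = ln(2)/λ, so λ = ln 2 / 190 = 0.00364814 per day.
By memorylessness, E[X | X > 645] = 645 + 1/λ = 645 + 274.112 = 919.112 days.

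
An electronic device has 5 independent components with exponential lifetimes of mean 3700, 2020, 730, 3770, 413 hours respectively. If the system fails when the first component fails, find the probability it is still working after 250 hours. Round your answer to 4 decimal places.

0.2996

The first failure time is exponential with rate Σλ_i = 1/3700 + 1/2020 + 1/730 + 1/3770 + 1/413 = 0.00482174 per hour.
P(min > 250) = e^(−0.00482174·250) = e^(−1.2054) ≈ 0.2996.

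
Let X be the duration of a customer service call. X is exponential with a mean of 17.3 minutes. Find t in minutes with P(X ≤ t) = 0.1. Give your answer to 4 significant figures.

1.823

The rate is λ = 1/17.3 = 0.0578035 per minute.
Set 1 − e^(−λt) = 0.1, so t = −ln(0.9)/λ = 0.10536/0.0578035 ≈ 1.82274 minutes.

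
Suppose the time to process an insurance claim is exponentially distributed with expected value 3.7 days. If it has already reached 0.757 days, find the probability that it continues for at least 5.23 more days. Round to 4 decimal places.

The rate is λ = 1/3.7 = 0.27027 per day.
P(X > s+t | X > s) = e^(−λ(s+t))/e^(−λs) = e^(−λt), independent of s = 0.757.
P(X > 5.23) = e^(−1.4135) ≈ 0.2433.

0.2433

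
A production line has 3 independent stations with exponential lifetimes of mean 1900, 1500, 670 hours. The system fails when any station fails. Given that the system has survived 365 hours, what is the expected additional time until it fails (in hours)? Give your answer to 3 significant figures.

First-failure rate Σλ = 1/1900 + 1/1500 + 1/670 = 0.00268552.
By memorylessness the expected residual is 1/Σλ = 372.367 hours, regardless of the 365 already elapsed.

372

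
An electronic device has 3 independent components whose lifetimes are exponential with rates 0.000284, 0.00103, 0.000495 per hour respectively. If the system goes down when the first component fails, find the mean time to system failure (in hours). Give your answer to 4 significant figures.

552.8

The time to first failure is exponential with rate Σλ = 0.000284 + 0.00103 + 0.000495 = 0.001809.
E[min] = 1/Σλ = 1/0.001809 = 552.792 hours.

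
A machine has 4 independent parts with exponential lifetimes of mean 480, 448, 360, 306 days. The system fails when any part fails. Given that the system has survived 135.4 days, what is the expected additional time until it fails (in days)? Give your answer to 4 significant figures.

96.51

First-failure rate Σλ = 1/480 + 1/448 + 1/360 + 1/306 = 0.0103612.
By memorylessness the expected residual is 1/Σλ = 96.5137 days, regardless of the 135.4 already elapsed.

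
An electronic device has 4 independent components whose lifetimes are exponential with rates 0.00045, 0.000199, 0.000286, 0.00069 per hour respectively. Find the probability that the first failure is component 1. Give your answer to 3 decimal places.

The time to first failure is exponential with rate Σλ = 0.00045 + 0.000199 + 0.000286 + 0.00069 = 0.001625.
P(component 1 first) = λ_1/Σλ = 0.00045/0.001625 ≈ 0.277.

0.277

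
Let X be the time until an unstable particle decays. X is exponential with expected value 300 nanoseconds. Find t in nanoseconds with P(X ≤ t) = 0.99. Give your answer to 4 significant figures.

The rate is λ = 1/300 = 0.00333333 per nanosecond.
Set 1 − e^(−λt) = 0.99, so t = −ln(0.01)/λ = 4.6052/0.00333333 ≈ 1381.55 nanoseconds.

1382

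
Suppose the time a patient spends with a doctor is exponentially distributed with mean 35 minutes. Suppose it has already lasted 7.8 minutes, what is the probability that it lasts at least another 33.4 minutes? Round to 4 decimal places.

0.3851

The rate is λ = 1/35 = 0.0285714 per minute.
P(X > s+t | X > s) = e^(−λ(s+t))/e^(−λs) = e^(−λt), independent of s = 7.8.
P(X > 33.4) = e^(−0.95429) ≈ 0.3851.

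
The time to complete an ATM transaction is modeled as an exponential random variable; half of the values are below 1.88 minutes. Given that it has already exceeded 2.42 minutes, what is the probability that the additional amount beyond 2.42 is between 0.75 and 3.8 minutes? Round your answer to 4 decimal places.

0.5121

For an exponential, median = ln(2)/λ, so λ = ln 2 / 1.88 = 0.368695 per minute.
Memoryless: the residual past 2.42 is again Exp(λ).
P(0.75 < residual < 3.8) = e^(−λ·0.75) − e^(−λ·3.8) = 0.75842 − 0.24634 ≈ 0.5121.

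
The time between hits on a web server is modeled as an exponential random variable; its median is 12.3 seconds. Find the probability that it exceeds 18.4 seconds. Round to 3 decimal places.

For an exponential, median = ln(2)/λ, so λ = ln 2 / 12.3 = 0.0563534 per second.
P(X > 18.4) = e^(−λ·18.4) = e^(−1.0369) ≈ 0.355.

0.355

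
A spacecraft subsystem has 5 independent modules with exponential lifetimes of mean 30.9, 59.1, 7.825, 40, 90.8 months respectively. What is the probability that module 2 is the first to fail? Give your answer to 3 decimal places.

0.079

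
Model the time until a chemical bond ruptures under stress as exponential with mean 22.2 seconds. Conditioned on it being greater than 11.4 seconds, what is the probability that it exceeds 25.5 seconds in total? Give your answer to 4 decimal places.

0.5299

The rate is λ = 1/22.2 = 0.045045 per second.
The exponential is memoryless, so the remaining time is again Exp(λ): the condition X > 11.4 is irrelevant.
P(X > 14.1) = e^(−0.63514) ≈ 0.5299.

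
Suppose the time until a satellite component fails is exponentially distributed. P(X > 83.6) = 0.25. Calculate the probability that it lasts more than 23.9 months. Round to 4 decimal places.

e^(−λ·83.6) = 0.25 ⇒ λ = −ln(0.25)/83.6 = 0.0165825.
P(X > 23.9) = e^(−0.0165825·23.9) = e^(−0.39632) ≈ 0.6728.

0.6728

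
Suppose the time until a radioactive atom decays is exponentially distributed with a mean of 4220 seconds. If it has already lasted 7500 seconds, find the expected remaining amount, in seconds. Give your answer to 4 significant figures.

The rate is λ = 1/4220 = 0.000236967 per second.
By memorylessness, the remaining amount past any threshold is again Exp(λ) with mean 1/λ = 4220 seconds.

4220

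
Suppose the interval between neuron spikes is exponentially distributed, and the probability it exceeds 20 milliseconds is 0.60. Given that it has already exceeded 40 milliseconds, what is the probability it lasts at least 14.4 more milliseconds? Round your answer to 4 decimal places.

From e^(−λ·20) = 0.60, λ = −ln(0.60)/20 = 0.0255413.
Memoryless: P(X > 40+14.4 | X > 40) = P(X > 14.4) = e^(−0.0255413·14.4) ≈ 0.6923.

0.6923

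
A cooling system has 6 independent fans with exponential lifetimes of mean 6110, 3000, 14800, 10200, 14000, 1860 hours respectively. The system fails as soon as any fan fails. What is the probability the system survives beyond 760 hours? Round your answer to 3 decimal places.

0.380

The first failure time is exponential with rate Σλ_i = 1/6110 + 1/3000 + 1/14800 + 1/10200 + 1/14000 + 1/1860 = 0.00127167 per hour.
P(min > 760) = e^(−0.00127167·760) = e^(−0.96647) ≈ 0.380.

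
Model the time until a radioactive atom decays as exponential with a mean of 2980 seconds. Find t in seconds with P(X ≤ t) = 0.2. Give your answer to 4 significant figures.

The rate is λ = 1/2980 = 0.00033557 per second.
Set 1 − e^(−λt) = 0.2, so t = −ln(0.8)/λ = 0.22314/0.00033557 ≈ 664.968 seconds.

665.0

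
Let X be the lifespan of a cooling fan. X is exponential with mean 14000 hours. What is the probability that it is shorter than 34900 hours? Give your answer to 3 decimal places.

0.917

The rate is λ = 1/14000 = 0.0000714286 per hour.
P(X ≤ 34900) = 1 − e^(−λ·34900) = 1 − e^(−2.4929) ≈ 0.917.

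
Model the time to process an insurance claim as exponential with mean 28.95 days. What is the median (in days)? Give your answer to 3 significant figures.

20.1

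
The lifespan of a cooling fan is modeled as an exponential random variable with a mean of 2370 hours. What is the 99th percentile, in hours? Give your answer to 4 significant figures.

The rate is λ = 1/2370 = 0.000421941 per hour.
Set 1 − e^(−λt) = 0.99, so t = −ln(0.01)/λ = 4.6052/0.000421941 ≈ 10914.3 hours.

10910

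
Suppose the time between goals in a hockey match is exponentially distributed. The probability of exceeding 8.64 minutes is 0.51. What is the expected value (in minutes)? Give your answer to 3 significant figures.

12.8

e^(−λ·8.64) = 0.51 ⇒ λ = −ln(0.51)/8.64 = 0.0779334.
Mean = 1/λ = 12.8315 minutes.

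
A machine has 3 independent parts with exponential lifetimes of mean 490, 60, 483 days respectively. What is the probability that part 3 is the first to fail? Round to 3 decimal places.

0.100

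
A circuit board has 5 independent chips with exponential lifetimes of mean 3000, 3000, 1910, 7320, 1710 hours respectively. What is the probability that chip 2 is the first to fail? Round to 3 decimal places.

Rates: λ_i = 1/mean_i → 0.000333333, 0.000333333, 0.00052356, 0.000136612, 0.000584795; Σλ = 0.00191163.
P(chip 2 first) = λ_2/Σλ = 0.000333333/0.00191163 ≈ 0.174.

0.174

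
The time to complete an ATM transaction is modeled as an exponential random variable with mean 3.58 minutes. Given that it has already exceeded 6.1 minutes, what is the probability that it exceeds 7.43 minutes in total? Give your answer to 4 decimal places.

0.6897

The rate is λ = 1/3.58 = 0.27933 per minute.
P(X > s+t | X > s) = e^(−λ(s+t))/e^(−λs) = e^(−λt), independent of s = 6.1.
P(X > 1.33) = e^(−0.37151) ≈ 0.6897.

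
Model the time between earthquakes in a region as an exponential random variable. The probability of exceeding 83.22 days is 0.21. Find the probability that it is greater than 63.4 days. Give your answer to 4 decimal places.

e^(−λ·83.22) = 0.21 ⇒ λ = −ln(0.21)/83.22 = 0.0187533.
P(X > 63.4) = e^(−0.0187533·63.4) = e^(−1.189) ≈ 0.3045.

0.3045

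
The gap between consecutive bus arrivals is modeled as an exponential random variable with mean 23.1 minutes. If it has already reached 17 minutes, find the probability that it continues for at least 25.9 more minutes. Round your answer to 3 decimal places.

The rate is λ = 1/23.1 = 0.04329 per minute.
By the memoryless property, P(X > 17+25.9 | X > 17) = P(X > 25.9).
P(X > 25.9) = e^(−1.1212) ≈ 0.326.

0.326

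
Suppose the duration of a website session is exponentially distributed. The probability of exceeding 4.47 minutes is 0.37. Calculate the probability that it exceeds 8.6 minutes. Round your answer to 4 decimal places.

e^(−λ·4.47) = 0.37 ⇒ λ = −ln(0.37)/4.47 = 0.222428.
P(X > 8.6) = e^(−0.222428·8.6) = e^(−1.9129) ≈ 0.1477.

0.1477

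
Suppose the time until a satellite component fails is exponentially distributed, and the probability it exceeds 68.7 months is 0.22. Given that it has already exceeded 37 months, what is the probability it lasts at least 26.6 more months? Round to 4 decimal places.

From e^(−λ·68.7) = 0.22, λ = −ln(0.22)/68.7 = 0.0220397.
Memoryless: P(X > 37+26.6 | X > 37) = P(X > 26.6) = e^(−0.0220397·26.6) ≈ 0.5564.

0.5564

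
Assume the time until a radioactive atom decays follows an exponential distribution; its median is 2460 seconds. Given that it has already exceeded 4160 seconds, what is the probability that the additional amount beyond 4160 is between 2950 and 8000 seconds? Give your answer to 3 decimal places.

0.331

For an exponential, median = ln(2)/λ, so λ = ln 2 / 2460 = 0.000281767 per second.
Memoryless: the residual past 4160 is again Exp(λ).
P(2950 < residual < 8000) = e^(−λ·2950) − e^(−λ·8000) = 0.43552 − 0.10496 ≈ 0.331.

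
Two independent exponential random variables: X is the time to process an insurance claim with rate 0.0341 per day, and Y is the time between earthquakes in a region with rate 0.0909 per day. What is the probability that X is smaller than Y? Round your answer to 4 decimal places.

λ_1 = 0.0341, λ_2 = 0.0909.
For independent exponentials, P(X < Y) = λ_1/(λ_1+λ_2) = 0.0341/0.125 ≈ 0.2728.

0.2728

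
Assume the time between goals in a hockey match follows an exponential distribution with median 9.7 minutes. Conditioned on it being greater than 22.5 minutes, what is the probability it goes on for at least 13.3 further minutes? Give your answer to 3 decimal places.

0.387

For an exponential, median = ln(2)/λ, so λ = ln 2 / 9.7 = 0.0714585 per minute.
The exponential is memoryless, so the remaining time is again Exp(λ): the condition X > 22.5 is irrelevant.
P(X > 13.3) = e^(−0.9504) ≈ 0.387.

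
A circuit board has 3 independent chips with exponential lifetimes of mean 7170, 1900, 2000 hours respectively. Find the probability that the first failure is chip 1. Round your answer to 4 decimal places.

0.1196

Rates: λ_i = 1/mean_i → 0.00013947, 0.000526316, 0.0005; Σλ = 0.00116579.
P(chip 1 first) = λ_1/Σλ = 0.00013947/0.00116579 ≈ 0.1196.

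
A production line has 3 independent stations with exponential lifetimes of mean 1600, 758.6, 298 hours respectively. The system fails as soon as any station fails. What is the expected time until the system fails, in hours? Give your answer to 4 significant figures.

188.7

The first failure time is exponential with rate Σλ_i = 1/1600 + 1/758.6 + 1/298 = 0.00529892 per hour.
E[min] = 1/Σλ = 1/0.00529892 = 188.718 hours.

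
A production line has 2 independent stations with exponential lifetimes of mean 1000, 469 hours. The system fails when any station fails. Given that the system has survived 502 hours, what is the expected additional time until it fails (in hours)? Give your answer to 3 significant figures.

First-failure rate Σλ = 1/1000 + 1/469 = 0.0031322.
By memorylessness the expected residual is 1/Σλ = 319.265 hours, regardless of the 502 already elapsed.

319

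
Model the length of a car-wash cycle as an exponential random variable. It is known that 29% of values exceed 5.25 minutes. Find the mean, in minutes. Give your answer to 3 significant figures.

e^(−λ·5.25) = 0.29 ⇒ λ = −ln(0.29)/5.25 = 0.235786.
Mean = 1/λ = 4.24114 minutes.

4.24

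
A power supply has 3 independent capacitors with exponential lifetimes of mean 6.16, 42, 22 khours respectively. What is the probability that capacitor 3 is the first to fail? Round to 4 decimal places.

0.1963

Rates: λ_i = 1/mean_i → 0.162338, 0.0238095, 0.0454545; Σλ = 0.231602.
P(capacitor 3 first) = λ_3/Σλ = 0.0454545/0.231602 ≈ 0.1963.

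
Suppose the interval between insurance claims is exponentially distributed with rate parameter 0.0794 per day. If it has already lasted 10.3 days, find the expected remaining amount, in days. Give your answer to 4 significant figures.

12.59

By memorylessness, the remaining amount past any threshold is again Exp(λ) with mean 1/λ = 12.5945 days.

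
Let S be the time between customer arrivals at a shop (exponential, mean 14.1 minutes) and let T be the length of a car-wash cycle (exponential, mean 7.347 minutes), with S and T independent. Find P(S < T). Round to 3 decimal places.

λ_1 = 1/14.1 = 0.070922, λ_2 = 1/7.347 = 0.13611.
For independent exponentials, P(S < T) = λ_1/(λ_1+λ_2) = 0.070922/0.207032 ≈ 0.343.

0.343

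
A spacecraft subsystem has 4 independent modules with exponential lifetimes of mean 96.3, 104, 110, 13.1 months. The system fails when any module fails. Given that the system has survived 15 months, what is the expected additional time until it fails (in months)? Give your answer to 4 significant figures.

9.485

First-failure rate Σλ = 1/96.3 + 1/104 + 1/110 + 1/13.1 = 0.105426.
By memorylessness the expected residual is 1/Σλ = 9.48529 months, regardless of the 15 already elapsed.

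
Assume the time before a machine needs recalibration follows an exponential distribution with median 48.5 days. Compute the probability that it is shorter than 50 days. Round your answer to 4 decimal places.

For an exponential, median = ln(2)/λ, so λ = ln 2 / 48.5 = 0.0142917 per day.
P(X ≤ 50) = 1 − e^(−λ·50) = 1 − e^(−0.71458) ≈ 0.5106.

0.5106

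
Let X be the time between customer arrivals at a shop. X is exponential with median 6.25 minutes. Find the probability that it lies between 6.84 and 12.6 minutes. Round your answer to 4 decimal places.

For an exponential, median = ln(2)/λ, so λ = ln 2 / 6.25 = 0.110904 per minute.
P(6.84 < X < 12.6) = e^(−λ·6.84) − e^(−λ·12.6) = 0.46833 − 0.24724 ≈ 0.2211.

0.2211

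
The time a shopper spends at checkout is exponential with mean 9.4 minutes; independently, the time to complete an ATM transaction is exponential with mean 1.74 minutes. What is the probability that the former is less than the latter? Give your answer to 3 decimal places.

λ_1 = 1/9.4 = 0.106383, λ_2 = 1/1.74 = 0.574713.
For independent exponentials, P(the former < the latter) = λ_1/(λ_1+λ_2) = 0.106383/0.681096 ≈ 0.156.

0.156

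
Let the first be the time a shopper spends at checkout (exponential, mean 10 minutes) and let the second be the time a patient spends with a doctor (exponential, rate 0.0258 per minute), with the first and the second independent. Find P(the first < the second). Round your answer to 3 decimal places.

λ_1 = 1/10 = 0.1, λ_2 = 0.0258.
For independent exponentials, P(the first < the second) = λ_1/(λ_1+λ_2) = 0.1/0.1258 ≈ 0.795.

0.795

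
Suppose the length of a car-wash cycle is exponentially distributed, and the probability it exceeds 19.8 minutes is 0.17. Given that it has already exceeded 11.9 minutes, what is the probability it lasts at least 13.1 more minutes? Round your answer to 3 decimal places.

From e^(−λ·19.8) = 0.17, λ = −ln(0.17)/19.8 = 0.0894928.
Memoryless: P(X > 11.9+13.1 | X > 11.9) = P(X > 13.1) = e^(−0.0894928·13.1) ≈ 0.310.

0.310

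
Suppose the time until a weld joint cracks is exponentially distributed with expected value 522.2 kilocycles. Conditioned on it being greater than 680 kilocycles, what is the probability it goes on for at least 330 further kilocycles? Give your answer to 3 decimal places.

0.532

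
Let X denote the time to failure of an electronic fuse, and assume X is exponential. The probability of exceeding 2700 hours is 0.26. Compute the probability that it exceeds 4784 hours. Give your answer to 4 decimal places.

e^(−λ·2700) = 0.26 ⇒ λ = −ln(0.26)/2700 = 0.000498916.
P(X > 4784) = e^(−0.000498916·4784) = e^(−2.3868) ≈ 0.0919.

0.0919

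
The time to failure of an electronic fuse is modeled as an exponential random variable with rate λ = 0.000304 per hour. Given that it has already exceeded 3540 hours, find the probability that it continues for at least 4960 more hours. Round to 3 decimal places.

0.221

P(X > s+t | X > s) = e^(−λ(s+t))/e^(−λs) = e^(−λt), independent of s = 3540.
P(X > 4960) = e^(−1.5078) ≈ 0.221.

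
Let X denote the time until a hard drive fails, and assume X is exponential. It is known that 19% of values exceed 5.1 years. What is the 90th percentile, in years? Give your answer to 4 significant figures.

7.071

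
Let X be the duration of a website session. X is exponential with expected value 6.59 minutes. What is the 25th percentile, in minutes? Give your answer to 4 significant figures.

The rate is λ = 1/6.59 = 0.151745 per minute.
Set 1 − e^(−λt) = 0.25, so t = −ln(0.75)/λ = 0.28768/0.151745 ≈ 1.89582 minutes.

1.896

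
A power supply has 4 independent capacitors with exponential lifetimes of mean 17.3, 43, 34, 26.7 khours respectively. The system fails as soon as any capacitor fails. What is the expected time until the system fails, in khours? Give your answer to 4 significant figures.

6.760

The first failure time is exponential with rate Σλ_i = 1/17.3 + 1/43 + 1/34 + 1/26.7 = 0.147924 per khour.
E[min] = 1/Σλ = 1/0.147924 = 6.76022 khours.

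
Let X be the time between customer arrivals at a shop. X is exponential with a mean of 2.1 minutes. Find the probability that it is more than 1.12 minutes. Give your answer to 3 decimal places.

The rate is λ = 1/2.1 = 0.47619 per minute.
P(X > 1.12) = e^(−λ·1.12) = e^(−0.53333) ≈ 0.587.

0.587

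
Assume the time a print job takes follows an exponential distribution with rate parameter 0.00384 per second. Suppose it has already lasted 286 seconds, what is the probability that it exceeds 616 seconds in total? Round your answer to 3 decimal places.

0.282

By the memoryless property, P(X > 286+330 | X > 286) = P(X > 330).
P(X > 330) = e^(−1.2672) ≈ 0.282.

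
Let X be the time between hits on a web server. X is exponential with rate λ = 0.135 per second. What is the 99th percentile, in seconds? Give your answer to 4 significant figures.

34.11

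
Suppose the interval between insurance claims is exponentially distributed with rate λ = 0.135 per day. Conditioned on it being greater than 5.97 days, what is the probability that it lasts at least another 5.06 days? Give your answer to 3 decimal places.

The exponential is memoryless, so the remaining time is again Exp(λ): the condition X > 5.97 is irrelevant.
P(X > 5.06) = e^(−0.6831) ≈ 0.505.

0.505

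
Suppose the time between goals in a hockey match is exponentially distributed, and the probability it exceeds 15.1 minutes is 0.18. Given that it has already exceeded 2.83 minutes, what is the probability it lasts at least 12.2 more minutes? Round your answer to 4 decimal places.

0.2502

From e^(−λ·15.1) = 0.18, λ = −ln(0.18)/15.1 = 0.113563.
Memoryless: P(X > 2.83+12.2 | X > 2.83) = P(X > 12.2) = e^(−0.113563·12.2) ≈ 0.2502.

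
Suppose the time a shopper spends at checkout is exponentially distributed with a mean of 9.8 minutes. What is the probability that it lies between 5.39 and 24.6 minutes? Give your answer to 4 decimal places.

0.4957

The rate is λ = 1/9.8 = 0.102041 per minute.
P(5.39 < X < 24.6) = e^(−λ·5.39) − e^(−λ·24.6) = 0.57695 − 0.08125 ≈ 0.4957.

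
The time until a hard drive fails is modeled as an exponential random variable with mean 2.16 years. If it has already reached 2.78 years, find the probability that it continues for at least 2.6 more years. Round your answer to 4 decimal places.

0.3001

The rate is λ = 1/2.16 = 0.462963 per year.
By the memoryless property, P(X > 2.78+2.6 | X > 2.78) = P(X > 2.6).
P(X > 2.6) = e^(−1.2037) ≈ 0.3001.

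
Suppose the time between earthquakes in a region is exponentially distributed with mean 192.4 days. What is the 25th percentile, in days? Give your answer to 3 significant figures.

55.4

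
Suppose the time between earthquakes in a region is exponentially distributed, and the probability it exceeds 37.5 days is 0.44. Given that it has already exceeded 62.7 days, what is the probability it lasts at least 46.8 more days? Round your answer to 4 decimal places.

0.3589

From e^(−λ·37.5) = 0.44, λ = −ln(0.44)/37.5 = 0.0218928.
Memoryless: P(X > 62.7+46.8 | X > 62.7) = P(X > 46.8) = e^(−0.0218928·46.8) ≈ 0.3589.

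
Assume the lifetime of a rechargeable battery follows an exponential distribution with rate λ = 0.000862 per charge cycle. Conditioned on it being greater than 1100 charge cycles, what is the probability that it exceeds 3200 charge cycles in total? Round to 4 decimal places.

0.1636

P(X > s+t | X > s) = e^(−λ(s+t))/e^(−λs) = e^(−λt), independent of s = 1100.
P(X > 2100) = e^(−1.8102) ≈ 0.1636.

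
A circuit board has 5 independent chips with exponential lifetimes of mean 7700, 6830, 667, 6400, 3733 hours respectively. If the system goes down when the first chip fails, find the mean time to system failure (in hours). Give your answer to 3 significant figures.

The first failure time is exponential with rate Σλ_i = 1/7700 + 1/6830 + 1/667 + 1/6400 + 1/3733 = 0.00219966 per hour.
E[min] = 1/Σλ = 1/0.00219966 = 454.615 hours.

455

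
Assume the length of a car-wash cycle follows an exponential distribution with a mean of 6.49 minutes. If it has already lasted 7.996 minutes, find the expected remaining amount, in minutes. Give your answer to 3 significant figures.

The rate is λ = 1/6.49 = 0.154083 per minute.
By memorylessness, the remaining amount past any threshold is again Exp(λ) with mean 1/λ = 6.49 minutes.

6.49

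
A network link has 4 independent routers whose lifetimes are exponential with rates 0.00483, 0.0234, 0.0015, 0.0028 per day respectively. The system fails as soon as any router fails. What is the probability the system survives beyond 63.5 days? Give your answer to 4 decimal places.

0.1267

The time to first failure is exponential with rate Σλ = 0.00483 + 0.0234 + 0.0015 + 0.0028 = 0.03253.
P(min > 63.5) = e^(−0.03253·63.5) = e^(−2.0657) ≈ 0.1267.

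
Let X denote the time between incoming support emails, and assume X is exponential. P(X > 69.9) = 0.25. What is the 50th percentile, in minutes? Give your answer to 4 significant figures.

34.95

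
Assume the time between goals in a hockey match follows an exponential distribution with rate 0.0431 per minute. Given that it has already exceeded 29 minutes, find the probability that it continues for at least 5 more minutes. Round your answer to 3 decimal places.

0.806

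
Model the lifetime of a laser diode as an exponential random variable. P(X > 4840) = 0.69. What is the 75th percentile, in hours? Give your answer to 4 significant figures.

18080

e^(−λ·4840) = 0.69 ⇒ λ = −ln(0.69)/4840 = 0.000076666.
75th percentile: 1 − e^(−λt) = 0.75, t = −ln(0.25)/λ = 18082.2 hours.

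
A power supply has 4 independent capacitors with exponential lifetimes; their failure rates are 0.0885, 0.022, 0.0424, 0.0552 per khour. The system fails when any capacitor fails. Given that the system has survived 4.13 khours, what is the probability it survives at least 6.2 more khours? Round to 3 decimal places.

0.275

Time to first failure ~ Exp(Σλ) with Σλ = 0.2081.
By memorylessness, P(T > 4.13+6.2 | T > 4.13) = P(T > 6.2) = e^(−0.2081·6.2) ≈ 0.275.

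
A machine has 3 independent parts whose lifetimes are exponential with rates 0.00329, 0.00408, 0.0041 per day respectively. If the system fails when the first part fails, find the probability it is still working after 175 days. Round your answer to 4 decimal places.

The time to first failure is exponential with rate Σλ = 0.00329 + 0.00408 + 0.0041 = 0.01147.
P(min > 175) = e^(−0.01147·175) = e^(−2.0072) ≈ 0.1344.

0.1344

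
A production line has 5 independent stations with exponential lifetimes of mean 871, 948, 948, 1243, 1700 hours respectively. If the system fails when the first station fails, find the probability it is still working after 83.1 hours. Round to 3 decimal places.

The first failure time is exponential with rate Σλ_i = 1/871 + 1/948 + 1/948 + 1/1243 + 1/1700 = 0.00465055 per hour.
P(min > 83.1) = e^(−0.00465055·83.1) = e^(−0.38646) ≈ 0.679.

0.679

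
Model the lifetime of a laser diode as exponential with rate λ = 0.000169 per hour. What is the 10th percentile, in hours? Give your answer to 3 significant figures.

623

Set 1 − e^(−λt) = 0.1, so t = −ln(0.9)/λ = 0.10536/0.000169 ≈ 623.435 hours.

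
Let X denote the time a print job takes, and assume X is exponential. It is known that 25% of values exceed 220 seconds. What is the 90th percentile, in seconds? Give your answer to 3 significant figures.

e^(−λ·220) = 0.25 ⇒ λ = −ln(0.25)/220 = 0.00630134.
90th percentile: 1 − e^(−λt) = 0.9, t = −ln(0.1)/λ = 365.412 seconds.

365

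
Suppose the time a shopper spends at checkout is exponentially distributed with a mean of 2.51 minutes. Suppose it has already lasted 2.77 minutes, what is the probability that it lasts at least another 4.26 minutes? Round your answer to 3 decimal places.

0.183

The rate is λ = 1/2.51 = 0.398406 per minute.
By the memoryless property, P(X > 2.77+4.26 | X > 2.77) = P(X > 4.26).
P(X > 4.26) = e^(−1.6972) ≈ 0.183.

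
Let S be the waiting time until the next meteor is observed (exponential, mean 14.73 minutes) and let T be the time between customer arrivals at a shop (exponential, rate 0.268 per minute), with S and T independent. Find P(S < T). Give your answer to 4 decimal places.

0.2021

λ_1 = 1/14.73 = 0.0678887, λ_2 = 0.268.
For independent exponentials, P(S < T) = λ_1/(λ_1+λ_2) = 0.0678887/0.335889 ≈ 0.2021.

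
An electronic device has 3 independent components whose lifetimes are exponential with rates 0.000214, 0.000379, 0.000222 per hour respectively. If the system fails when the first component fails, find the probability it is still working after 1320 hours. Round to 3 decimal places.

The time to first failure is exponential with rate Σλ = 0.000214 + 0.000379 + 0.000222 = 0.000815.
P(min > 1320) = e^(−0.000815·1320) = e^(−1.0758) ≈ 0.341.

0.341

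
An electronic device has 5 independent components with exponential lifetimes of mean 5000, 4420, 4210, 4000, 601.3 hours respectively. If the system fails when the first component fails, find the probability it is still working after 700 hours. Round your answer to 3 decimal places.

0.165

The first failure time is exponential with rate Σλ_i = 1/5000 + 1/4420 + 1/4210 + 1/4000 + 1/601.3 = 0.00257684 per hour.
P(min > 700) = e^(−0.00257684·700) = e^(−1.8038) ≈ 0.165.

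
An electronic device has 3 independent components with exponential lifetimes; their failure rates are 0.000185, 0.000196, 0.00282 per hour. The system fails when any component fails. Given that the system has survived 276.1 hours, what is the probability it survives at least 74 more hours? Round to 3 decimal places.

0.789

Time to first failure ~ Exp(Σλ) with Σλ = 0.003201.
By memorylessness, P(T > 276.1+74 | T > 276.1) = P(T > 74) = e^(−0.003201·74) ≈ 0.789.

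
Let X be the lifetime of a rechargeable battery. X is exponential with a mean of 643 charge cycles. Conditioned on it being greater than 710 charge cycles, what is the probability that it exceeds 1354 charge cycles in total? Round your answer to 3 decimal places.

The rate is λ = 1/643 = 0.00155521 per charge cycle.
By the memoryless property, P(X > 710+644 | X > 710) = P(X > 644).
P(X > 644) = e^(−1.0016) ≈ 0.367.

0.367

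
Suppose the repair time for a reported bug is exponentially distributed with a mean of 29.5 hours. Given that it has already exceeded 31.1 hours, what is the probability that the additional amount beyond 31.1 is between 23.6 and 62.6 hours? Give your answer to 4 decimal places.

0.3295

The rate is λ = 1/29.5 = 0.0338983 per hour.
Memoryless: the residual past 31.1 is again Exp(λ).
P(23.6 < residual < 62.6) = e^(−λ·23.6) − e^(−λ·62.6) = 0.44933 − 0.11979 ≈ 0.3295.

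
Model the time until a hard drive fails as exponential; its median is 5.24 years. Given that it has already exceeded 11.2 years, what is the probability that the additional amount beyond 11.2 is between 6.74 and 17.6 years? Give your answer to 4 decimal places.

0.3125

For an exponential, median = ln(2)/λ, so λ = ln 2 / 5.24 = 0.13228 per year.
Memoryless: the residual past 11.2 is again Exp(λ).
P(6.74 < residual < 17.6) = e^(−λ·6.74) − e^(−λ·17.6) = 0.41001 − 0.09748 ≈ 0.3125.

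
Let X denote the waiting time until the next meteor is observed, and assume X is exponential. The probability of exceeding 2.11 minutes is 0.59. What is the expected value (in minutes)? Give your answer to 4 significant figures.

e^(−λ·2.11) = 0.59 ⇒ λ = −ln(0.59)/2.11 = 0.250063.
Mean = 1/λ = 3.99899 minutes.

3.999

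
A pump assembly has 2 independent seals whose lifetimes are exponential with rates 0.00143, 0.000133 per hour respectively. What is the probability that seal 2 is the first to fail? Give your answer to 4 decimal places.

0.0851

The time to first failure is exponential with rate Σλ = 0.00143 + 0.000133 = 0.001563.
P(seal 2 first) = λ_2/Σλ = 0.000133/0.001563 ≈ 0.0851.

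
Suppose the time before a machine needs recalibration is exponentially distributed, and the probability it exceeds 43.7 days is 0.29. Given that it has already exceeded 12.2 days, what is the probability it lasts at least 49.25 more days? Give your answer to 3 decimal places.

0.248

From e^(−λ·43.7) = 0.29, λ = −ln(0.29)/43.7 = 0.0283266.
Memoryless: P(X > 12.2+49.25 | X > 12.2) = P(X > 49.25) = e^(−0.0283266·49.25) ≈ 0.248.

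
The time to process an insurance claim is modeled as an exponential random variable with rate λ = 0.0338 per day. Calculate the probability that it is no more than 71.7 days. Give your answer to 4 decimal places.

P(X ≤ 71.7) = 1 − e^(−λ·71.7) = 1 − e^(−2.4235) ≈ 0.9114.

0.9114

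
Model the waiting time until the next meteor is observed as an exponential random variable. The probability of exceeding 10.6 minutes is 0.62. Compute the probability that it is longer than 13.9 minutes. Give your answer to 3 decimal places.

e^(−λ·10.6) = 0.62 ⇒ λ = −ln(0.62)/10.6 = 0.0450977.
P(X > 13.9) = e^(−0.0450977·13.9) = e^(−0.62686) ≈ 0.534.

0.534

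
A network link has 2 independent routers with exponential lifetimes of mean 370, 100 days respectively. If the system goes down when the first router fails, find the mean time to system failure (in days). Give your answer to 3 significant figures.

The first failure time is exponential with rate Σλ_i = 1/370 + 1/100 = 0.0127027 per day.
E[min] = 1/Σλ = 1/0.0127027 = 78.7234 days.

78.7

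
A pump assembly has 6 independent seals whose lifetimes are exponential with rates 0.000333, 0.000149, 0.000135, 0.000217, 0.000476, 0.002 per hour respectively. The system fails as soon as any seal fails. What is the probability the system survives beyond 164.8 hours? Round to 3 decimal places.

0.580

The time to first failure is exponential with rate Σλ = 0.000333 + 0.000149 + 0.000135 + 0.000217 + 0.000476 + 0.002 = 0.00331.
P(min > 164.8) = e^(−0.00331·164.8) = e^(−0.54549) ≈ 0.580.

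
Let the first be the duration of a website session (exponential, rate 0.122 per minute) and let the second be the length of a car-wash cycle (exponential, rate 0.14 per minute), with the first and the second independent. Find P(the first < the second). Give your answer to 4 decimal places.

0.4656

λ_1 = 0.122, λ_2 = 0.14.
For independent exponentials, P(the first < the second) = λ_1/(λ_1+λ_2) = 0.122/0.262 ≈ 0.4656.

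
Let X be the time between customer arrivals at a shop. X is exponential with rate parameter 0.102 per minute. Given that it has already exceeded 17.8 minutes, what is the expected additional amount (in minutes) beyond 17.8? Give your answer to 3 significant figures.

9.80

By memorylessness, the remaining amount past any threshold is again Exp(λ) with mean 1/λ = 9.80392 minutes.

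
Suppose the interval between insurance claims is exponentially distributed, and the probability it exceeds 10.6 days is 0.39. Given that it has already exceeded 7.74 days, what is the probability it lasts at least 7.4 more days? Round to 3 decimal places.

From e^(−λ·10.6) = 0.39, λ = −ln(0.39)/10.6 = 0.088831.
Memoryless: P(X > 7.74+7.4 | X > 7.74) = P(X > 7.4) = e^(−0.088831·7.4) ≈ 0.518.

0.518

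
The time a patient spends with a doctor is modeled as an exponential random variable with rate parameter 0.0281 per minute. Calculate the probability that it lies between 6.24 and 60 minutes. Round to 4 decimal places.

P(6.24 < X < 60) = e^(−λ·6.24) − e^(−λ·60) = 0.83917 − 0.18526 ≈ 0.6539.

0.6539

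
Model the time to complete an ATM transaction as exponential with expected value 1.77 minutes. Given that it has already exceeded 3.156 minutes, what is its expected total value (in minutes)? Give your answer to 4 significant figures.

The rate is λ = 1/1.77 = 0.564972 per minute.
By memorylessness, E[X | X > 3.156] = 3.156 + 1/λ = 3.156 + 1.77 = 4.926 minutes.

4.926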